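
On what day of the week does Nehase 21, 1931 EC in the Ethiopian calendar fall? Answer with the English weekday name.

Equivalently 27 August 1939 Gregorian, JDN 2429503.
JDN 2429503 mod 7 = 6, and JDN 0 was a Monday, so this is a Sunday.

Sunday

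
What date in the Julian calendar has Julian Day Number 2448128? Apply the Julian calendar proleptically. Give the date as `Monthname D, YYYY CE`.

August 11, 1990 CE

The Gregorian equivalent of JDN 2448128 is 24 August 1990.
In the Julian calendar that day is August 11, 1990 CE.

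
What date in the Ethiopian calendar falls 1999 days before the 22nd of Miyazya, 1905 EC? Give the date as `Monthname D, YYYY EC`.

Tikimt 29, 1900 EC

Counting 1999 days back from JDN 2419888 reaches JDN 2417889, which is Tikimt 29, 1900 EC.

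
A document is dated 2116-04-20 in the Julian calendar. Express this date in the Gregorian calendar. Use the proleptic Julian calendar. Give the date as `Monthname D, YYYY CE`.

The Julian–Gregorian offset here is 14 days (Julian trailing).
20 April 2116 Julian + 14 days → 4 May 2116 Gregorian.

May 4, 2116 CE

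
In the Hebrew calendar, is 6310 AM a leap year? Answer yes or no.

Hebrew year 6310 is year 2 of its 19-year Metonic cycle; leap years are at positions 3, 6, 8, 11, 14, 17, 19, so it is a common year (12 months).

no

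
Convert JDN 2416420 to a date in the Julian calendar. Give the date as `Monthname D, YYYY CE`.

October 19, 1903 CE

JDN 2416420 is 1 November 1903 in the Gregorian calendar.
In the Julian calendar that day is October 19, 1903 CE.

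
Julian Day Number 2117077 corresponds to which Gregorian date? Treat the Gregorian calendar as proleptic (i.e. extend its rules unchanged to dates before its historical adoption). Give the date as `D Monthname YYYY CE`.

4 April 1084 CE

Counting from JDN 2299161 = 15 Oct 1582 gives an offset of -182084 days.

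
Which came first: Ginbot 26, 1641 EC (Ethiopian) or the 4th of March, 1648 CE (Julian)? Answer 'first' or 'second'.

First date → JDN 2323496; second date → JDN 2323053.
JDN 2323053 < JDN 2323496, so the second date is earlier.

second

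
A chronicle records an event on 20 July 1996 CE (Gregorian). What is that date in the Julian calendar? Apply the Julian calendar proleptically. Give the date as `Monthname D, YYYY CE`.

July 7, 1996 CE

For dates in this range the Gregorian date is 13 days ahead of the Julian.
20 July 1996 Gregorian − 13 days → 7 July 1996 Julian.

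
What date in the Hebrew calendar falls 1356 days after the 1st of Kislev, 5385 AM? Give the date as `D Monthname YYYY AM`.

29 Tammuz 5388 AM

JDN of the 1st of Kislev, 5385 AM = 2314530.
2314530 + 1356 = 2315886.
JDN 2315886 in the Hebrew calendar is 29 Tammuz 5388 AM.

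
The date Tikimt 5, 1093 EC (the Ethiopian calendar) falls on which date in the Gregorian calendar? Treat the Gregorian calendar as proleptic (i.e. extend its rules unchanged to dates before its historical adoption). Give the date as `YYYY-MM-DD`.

1100-10-09

Julian Day Number of the source date = 2123108.
Converting JDN 2123108 to the Gregorian calendar gives 9 October 1100 CE.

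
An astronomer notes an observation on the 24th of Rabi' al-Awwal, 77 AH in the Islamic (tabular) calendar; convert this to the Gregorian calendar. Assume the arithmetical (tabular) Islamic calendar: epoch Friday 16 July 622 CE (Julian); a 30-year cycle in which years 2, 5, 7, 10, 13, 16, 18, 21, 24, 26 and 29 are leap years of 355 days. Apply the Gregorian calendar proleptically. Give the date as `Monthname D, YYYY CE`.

Both dates share Julian Day Number 1975454; in the Gregorian calendar that is 4 July 696 CE.

July 4, 696 CE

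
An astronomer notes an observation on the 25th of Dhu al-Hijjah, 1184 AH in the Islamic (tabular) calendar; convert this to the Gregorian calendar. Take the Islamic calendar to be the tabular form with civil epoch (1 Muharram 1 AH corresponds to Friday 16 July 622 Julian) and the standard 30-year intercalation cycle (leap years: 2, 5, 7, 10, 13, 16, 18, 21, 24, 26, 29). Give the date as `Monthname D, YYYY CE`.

Both dates share Julian Day Number 2368005; in the Gregorian calendar that is 11 April 1771 CE.

April 11, 1771 CE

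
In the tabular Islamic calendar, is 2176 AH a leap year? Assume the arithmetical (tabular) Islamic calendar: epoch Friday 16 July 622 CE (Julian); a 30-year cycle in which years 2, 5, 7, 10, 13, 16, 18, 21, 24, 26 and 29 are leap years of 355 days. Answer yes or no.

yes

Year 2176 AH is year 16 of its 30-year cycle; leap positions are 2, 5, 7, 10, 13, 16, 18, 21, 24, 26, 29, so it is a leap year (355 days).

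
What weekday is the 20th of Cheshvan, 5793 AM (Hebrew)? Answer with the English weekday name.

In the Gregorian calendar this is 25 October 2032 (JDN 2463531).
JDN 2463531 mod 7 = 0, and JDN 0 was a Monday, so this is a Monday.

Monday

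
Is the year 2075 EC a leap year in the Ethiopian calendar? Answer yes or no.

2075 mod 4 = 3; in the Ethiopian calendar a year is leap when year mod 4 = 3, so it is a leap year.

yes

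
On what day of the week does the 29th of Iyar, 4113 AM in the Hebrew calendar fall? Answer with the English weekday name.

In the proleptic Gregorian calendar this is 21 May 353 (JDN 1850131).
1850131 ≡ 3 (mod 7); counting from Monday = 0 gives Thursday.

Thursday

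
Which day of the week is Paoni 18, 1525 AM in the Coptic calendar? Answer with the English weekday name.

This is JDN 2381958 (24 June 1809 Gregorian).
JDN 2381958 mod 7 = 5, and JDN 0 was a Monday, so this is a Saturday.

Saturday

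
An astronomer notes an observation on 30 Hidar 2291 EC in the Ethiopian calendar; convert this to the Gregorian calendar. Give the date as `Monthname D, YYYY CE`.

December 11, 2298 CE

Both dates share Julian Day Number 2560732; in the Gregorian calendar that is 11 December 2298 CE.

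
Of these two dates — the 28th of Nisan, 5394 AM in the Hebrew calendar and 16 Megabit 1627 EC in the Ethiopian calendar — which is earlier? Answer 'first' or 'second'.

first

First date → JDN 2317982; second date → JDN 2318312.
JDN 2317982 < JDN 2318312, so the first date is earlier.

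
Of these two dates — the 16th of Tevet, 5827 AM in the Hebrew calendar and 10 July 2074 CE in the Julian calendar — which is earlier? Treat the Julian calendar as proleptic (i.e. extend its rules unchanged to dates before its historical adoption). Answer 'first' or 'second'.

The two dates have Julian Day Numbers 2476019 and 2478777 respectively.
Since 2476019 < 2478777, the first date comes first.

first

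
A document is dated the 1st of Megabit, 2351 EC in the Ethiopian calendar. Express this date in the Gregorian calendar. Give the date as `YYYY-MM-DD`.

2359-03-13

Julian Day Number of the source date = 2582738.
Converting JDN 2582738 to the Gregorian calendar gives 13 March 2359 CE.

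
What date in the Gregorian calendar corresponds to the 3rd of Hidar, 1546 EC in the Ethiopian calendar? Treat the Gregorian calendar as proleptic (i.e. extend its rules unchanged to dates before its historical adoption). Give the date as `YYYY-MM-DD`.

Julian Day Number of the source date = 2288594.
Converting JDN 2288594 to the Gregorian calendar gives 9 November 1553 CE.

1553-11-09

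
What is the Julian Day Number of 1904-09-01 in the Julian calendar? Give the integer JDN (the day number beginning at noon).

2416738

Equivalently 14 September 1904 (Gregorian).
JDN 2299161 is 15 October 1582 CE (Gregorian); the target day is +117577 days from there, so JDN = 2416738.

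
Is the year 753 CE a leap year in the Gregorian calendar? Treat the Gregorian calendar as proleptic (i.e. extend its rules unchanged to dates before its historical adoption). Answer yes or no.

no

753 is not divisible by 4, so it is a common year.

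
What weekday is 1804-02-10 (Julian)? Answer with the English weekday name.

This is JDN 2380009 (22 February 1804 Gregorian).
JDN 2380009 mod 7 = 2, and JDN 0 was a Monday, so this is a Wednesday.

Wednesday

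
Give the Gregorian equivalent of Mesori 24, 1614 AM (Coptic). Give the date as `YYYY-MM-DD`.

Both dates share Julian Day Number 2414531; in the Gregorian calendar that is 29 August 1898 CE.

1898-08-29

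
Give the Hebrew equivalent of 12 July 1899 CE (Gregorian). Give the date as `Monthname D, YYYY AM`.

Av 5, 5659 AM

Both dates share Julian Day Number 2414848; in the Hebrew calendar that is 5 Av 5659 AM.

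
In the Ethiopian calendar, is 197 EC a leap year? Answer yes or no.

197 mod 4 = 1; in the Ethiopian calendar a year is leap when year mod 4 = 3, so it is a common year.

no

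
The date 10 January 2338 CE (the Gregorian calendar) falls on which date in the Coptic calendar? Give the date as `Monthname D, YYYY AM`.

Koiak 29, 2054 AM

Both dates share Julian Day Number 2575006; in the Coptic calendar that is 29 Koiak 2054 AM.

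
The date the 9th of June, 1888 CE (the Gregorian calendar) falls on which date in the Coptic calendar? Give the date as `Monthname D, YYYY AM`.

Paoni 3, 1604 AM

Both dates share Julian Day Number 2410798; in the Coptic calendar that is 3 Paoni 1604 AM.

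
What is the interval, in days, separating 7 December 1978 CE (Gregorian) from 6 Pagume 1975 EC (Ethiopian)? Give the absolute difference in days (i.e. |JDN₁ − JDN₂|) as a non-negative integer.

First date → JDN 2443850; second date → JDN 2445589.
The interval is |2443850 − 2445589| = 1739 days.

1739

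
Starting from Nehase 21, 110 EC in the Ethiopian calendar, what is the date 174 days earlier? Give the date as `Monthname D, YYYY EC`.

The starting date is JDN 1764383; 1764383 − 174 = 1764209.
JDN 1764209 corresponds to Yekatit 27, 110 EC.

Yekatit 27, 110 EC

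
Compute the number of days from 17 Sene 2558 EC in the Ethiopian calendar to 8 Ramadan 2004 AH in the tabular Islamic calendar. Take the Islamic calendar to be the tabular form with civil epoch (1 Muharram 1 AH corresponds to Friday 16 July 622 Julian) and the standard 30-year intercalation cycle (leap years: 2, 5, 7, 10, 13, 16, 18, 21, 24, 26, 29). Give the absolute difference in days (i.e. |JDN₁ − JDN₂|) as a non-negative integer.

28

JDN of the first date = 2658451.
JDN of the second date = 2658479.
|2658479 − 2658451| = 28.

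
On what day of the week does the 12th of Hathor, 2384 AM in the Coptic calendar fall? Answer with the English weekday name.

In the Gregorian calendar this is 27 November 2667 (JDN 2695492).
JDN 2695492 mod 7 = 2, and JDN 0 was a Monday, so this is a Wednesday.

Wednesday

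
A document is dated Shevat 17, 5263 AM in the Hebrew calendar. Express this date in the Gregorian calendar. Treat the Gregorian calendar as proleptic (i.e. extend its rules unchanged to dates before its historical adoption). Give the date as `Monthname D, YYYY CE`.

Both dates share Julian Day Number 2270042; in the Gregorian calendar that is 24 January 1503 CE.

January 24, 1503 CE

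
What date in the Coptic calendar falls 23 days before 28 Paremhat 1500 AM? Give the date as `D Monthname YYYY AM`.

5 Paremhat 1500 AM

Counting 23 days back from JDN 2372747 reaches JDN 2372724, which is 5 Paremhat 1500 AM.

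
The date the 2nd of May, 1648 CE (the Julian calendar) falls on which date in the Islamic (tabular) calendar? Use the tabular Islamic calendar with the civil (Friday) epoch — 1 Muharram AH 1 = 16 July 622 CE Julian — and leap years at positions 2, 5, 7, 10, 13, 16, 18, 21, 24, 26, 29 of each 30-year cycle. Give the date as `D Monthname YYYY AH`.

18 Rabi' al-Thani 1058 AH

Both dates share Julian Day Number 2323112; in the tabular Islamic calendar that is 18 Rabi' al-Thani 1058 AH.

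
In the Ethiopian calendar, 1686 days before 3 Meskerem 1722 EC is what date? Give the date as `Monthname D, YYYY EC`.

Counting 1686 days back from JDN 2352818 reaches JDN 2351132, which is Tir 23, 1717 EC.

Tir 23, 1717 EC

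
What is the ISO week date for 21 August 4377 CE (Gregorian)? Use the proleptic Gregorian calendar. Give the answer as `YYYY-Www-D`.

4377-W33-7

The weekday is Sunday (ISO weekday 7).
That Sunday belongs to ISO week 33 of ISO year 4377.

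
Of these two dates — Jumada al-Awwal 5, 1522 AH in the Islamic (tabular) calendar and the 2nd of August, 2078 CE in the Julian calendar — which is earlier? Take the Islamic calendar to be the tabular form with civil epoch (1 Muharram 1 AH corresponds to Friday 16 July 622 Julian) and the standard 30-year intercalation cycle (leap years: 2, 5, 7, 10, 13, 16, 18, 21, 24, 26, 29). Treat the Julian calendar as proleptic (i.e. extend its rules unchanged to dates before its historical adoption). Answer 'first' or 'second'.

First date → JDN 2487554; second date → JDN 2480261.
JDN 2480261 < JDN 2487554, so the second date is earlier.

second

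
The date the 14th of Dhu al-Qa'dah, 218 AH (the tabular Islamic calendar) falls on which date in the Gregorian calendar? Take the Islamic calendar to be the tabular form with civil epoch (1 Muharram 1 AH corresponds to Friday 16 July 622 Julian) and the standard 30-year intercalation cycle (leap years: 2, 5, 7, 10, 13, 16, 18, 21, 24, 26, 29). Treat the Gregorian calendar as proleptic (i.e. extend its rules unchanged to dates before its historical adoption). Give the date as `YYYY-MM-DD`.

0833-12-05

Julian Day Number of the source date = 2025646.
Converting JDN 2025646 to the Gregorian calendar gives 5 December 833 CE.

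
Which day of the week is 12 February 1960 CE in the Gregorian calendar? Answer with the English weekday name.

Friday

Since JDN mod 7 = 4 (0 = Monday), the day is Friday.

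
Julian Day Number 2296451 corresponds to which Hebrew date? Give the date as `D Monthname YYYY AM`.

25 Iyar 5335 AM

The proleptic Gregorian equivalent of JDN 2296451 is 15 May 1575.
In the Hebrew calendar that day is 25 Iyar 5335 AM.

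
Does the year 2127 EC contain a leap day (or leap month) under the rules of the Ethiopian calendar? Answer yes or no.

2127 mod 4 = 3; in the Ethiopian calendar a year is leap when year mod 4 = 3, so it is a leap year.

yes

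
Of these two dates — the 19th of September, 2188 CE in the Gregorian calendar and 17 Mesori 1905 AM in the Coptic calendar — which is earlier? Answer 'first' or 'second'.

first

First date → JDN 2520473; second date → JDN 2520812.
JDN 2520473 < JDN 2520812, so the first date is earlier.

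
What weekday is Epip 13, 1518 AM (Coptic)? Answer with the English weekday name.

This is JDN 2379426 (19 July 1802 Gregorian).
2379426 ≡ 0 (mod 7); counting from Monday = 0 gives Monday.

Monday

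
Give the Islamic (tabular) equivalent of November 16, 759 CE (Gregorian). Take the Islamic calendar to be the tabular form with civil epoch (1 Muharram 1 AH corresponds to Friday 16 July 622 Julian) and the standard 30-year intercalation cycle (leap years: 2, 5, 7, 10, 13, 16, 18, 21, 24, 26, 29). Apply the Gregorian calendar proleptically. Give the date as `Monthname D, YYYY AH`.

Rajab 16, 142 AH

Both dates share Julian Day Number 1998598; in the tabular Islamic calendar that is 16 Rajab 142 AH.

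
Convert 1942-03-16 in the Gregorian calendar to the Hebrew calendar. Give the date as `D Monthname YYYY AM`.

27 Adar 5702 AM

Both dates share Julian Day Number 2430435; in the Hebrew calendar that is 27 Adar 5702 AM.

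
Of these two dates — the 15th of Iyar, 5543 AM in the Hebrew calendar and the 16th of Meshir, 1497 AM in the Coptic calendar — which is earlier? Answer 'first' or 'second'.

second

First date → JDN 2372424; second date → JDN 2371609.
JDN 2371609 < JDN 2372424, so the second date is earlier.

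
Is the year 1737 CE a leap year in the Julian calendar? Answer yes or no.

1737 mod 4 = 1, so it is a common year in the Julian calendar.

no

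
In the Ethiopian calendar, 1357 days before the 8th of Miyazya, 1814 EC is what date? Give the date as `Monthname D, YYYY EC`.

The starting date is JDN 2386636; 2386636 − 1357 = 2385279.
JDN 2385279 corresponds to Hamle 22, 1810 EC.

Hamle 22, 1810 EC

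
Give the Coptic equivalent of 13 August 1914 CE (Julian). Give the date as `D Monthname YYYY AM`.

20 Mesori 1630 AM

Both dates share Julian Day Number 2420371; in the Coptic calendar that is 20 Mesori 1630 AM.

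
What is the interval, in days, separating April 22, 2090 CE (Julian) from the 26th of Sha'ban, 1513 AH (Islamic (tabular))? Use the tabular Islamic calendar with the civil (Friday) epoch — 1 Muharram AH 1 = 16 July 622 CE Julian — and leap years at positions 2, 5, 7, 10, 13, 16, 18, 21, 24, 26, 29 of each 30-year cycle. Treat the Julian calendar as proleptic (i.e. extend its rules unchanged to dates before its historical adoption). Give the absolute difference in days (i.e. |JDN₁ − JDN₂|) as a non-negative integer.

First date → JDN 2484542; second date → JDN 2484474.
The interval is |2484542 − 2484474| = 68 days.

68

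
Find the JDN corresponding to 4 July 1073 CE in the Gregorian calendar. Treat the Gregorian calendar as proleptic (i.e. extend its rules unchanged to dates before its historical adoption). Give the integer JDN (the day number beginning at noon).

JDN 2451545 is 1 January 2000 CE (Gregorian); the target day is −338395 days from there, so JDN = 2113150.

2113150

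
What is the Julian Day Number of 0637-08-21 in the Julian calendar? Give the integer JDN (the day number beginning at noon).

Equivalently 24 August 637 (proleptic Gregorian).
JDN 2299161 is 15 October 1582 CE (Gregorian); the target day is −345206 days from there, so JDN = 1953955.

1953955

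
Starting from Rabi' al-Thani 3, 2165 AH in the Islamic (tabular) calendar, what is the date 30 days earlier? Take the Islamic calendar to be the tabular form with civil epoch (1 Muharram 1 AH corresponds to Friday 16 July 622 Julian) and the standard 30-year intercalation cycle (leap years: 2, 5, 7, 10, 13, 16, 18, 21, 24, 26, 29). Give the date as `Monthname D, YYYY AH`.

Rabi' al-Awwal 3, 2165 AH

JDN of Rabi' al-Thani 3, 2165 AH = 2715380.
2715380 − 30 = 2715350.
JDN 2715350 in the tabular Islamic calendar is Rabi' al-Awwal 3, 2165 AH.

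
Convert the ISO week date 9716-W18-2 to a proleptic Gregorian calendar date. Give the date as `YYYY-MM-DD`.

ISO week 1 of 9716 is the week containing the first Thursday of 9716.
Week 18, day 2 (Tuesday) lands on 9716-04-28.

9716-04-28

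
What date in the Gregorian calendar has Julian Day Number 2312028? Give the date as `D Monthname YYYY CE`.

JDN 2451545 is 1 Jan 2000; 2312028 is −139517 days from there.

6 January 1618 CE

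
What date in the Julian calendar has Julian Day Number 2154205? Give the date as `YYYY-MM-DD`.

The proleptic Gregorian equivalent of JDN 2154205 is 29 November 1185.
In the Julian calendar that day is 1185-11-22.

1185-11-22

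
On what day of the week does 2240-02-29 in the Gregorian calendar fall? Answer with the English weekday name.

Saturday

JDN 2539262 mod 7 = 5, and JDN 0 was a Monday, so this is a Saturday.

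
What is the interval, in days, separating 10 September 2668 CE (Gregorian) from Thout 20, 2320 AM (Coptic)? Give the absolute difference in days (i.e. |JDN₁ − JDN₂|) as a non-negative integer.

23716

JDN of the first date = 2695780.
JDN of the second date = 2672064.
|2672064 − 2695780| = 23716.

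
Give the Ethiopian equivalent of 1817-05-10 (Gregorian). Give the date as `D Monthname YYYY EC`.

Both dates share Julian Day Number 2384835; in the Ethiopian calendar that is 3 Ginbot 1809 EC.

3 Ginbot 1809 EC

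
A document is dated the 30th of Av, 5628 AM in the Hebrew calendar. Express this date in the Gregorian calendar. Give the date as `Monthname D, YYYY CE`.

Both dates share Julian Day Number 2403563; in the Gregorian calendar that is 18 August 1868 CE.

August 18, 1868 CE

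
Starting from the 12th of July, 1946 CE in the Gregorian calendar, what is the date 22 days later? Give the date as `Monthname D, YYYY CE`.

August 3, 1946 CE

JDN of the 12th of July, 1946 CE = 2432014.
2432014 + 22 = 2432036.
JDN 2432036 in the Gregorian calendar is August 3, 1946 CE.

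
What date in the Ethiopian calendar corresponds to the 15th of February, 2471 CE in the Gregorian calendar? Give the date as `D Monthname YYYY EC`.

Both dates share Julian Day Number 2623620; in the Ethiopian calendar that is 5 Yekatit 2463 EC.

5 Yekatit 2463 EC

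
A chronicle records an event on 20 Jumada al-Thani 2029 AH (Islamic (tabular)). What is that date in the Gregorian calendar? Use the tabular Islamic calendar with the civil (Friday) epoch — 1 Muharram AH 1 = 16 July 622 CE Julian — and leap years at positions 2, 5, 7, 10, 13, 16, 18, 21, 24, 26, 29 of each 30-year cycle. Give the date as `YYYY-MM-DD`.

2590-08-13

Julian Day Number of the source date = 2667263.
Converting JDN 2667263 to the Gregorian calendar gives 13 August 2590 CE.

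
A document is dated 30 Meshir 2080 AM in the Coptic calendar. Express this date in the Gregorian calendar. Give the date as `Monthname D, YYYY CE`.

Both dates share Julian Day Number 2584564; in the Gregorian calendar that is 12 March 2364 CE.

March 12, 2364 CE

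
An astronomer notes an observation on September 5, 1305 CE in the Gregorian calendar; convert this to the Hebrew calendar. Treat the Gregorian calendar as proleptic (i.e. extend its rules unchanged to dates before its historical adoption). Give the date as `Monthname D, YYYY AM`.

Elul 7, 5065 AM

Julian Day Number of the source date = 2197949.
Converting JDN 2197949 to the Hebrew calendar gives 7 Elul 5065 AM.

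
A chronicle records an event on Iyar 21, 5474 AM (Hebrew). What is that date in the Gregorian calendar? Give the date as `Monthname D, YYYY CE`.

May 6, 1714 CE

Both dates share Julian Day Number 2347211; in the Gregorian calendar that is 6 May 1714 CE.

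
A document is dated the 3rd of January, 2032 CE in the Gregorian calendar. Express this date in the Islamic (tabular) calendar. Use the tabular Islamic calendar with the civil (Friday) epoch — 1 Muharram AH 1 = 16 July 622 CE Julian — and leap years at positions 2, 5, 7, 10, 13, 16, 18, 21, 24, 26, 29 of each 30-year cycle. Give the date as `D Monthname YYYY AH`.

20 Ramadan 1453 AH

Julian Day Number of the source date = 2463235.
Converting JDN 2463235 to the tabular Islamic calendar gives 20 Ramadan 1453 AH.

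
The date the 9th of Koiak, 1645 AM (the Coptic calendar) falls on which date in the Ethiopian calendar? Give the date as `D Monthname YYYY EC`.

9 Tahsas 1921 EC

Julian Day Number of the source date = 2425599.
Converting JDN 2425599 to the Ethiopian calendar gives 9 Tahsas 1921 EC.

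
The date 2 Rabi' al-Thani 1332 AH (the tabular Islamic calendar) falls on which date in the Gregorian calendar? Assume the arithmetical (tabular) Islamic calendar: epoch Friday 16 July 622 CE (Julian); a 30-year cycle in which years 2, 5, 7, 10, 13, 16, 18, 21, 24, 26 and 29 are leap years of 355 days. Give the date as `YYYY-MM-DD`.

Julian Day Number of the source date = 2420192.
Converting JDN 2420192 to the Gregorian calendar gives 28 February 1914 CE.

1914-02-28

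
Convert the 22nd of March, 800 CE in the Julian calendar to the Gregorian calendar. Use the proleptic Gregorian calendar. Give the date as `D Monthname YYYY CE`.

The Julian–Gregorian offset here is 4 days (Julian trailing).
22 March 800 Julian + 4 days → 26 March 800 Gregorian.

26 March 800 CE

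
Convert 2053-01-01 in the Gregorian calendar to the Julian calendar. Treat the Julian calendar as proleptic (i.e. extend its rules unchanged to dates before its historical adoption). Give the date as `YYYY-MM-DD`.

For dates in this range the Gregorian date is 13 days ahead of the Julian.
1 January 2053 Gregorian − 13 days → 19 December 2052 Julian.

2052-12-19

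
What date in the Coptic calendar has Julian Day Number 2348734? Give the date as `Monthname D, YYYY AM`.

Epip 2, 1434 AM

The Gregorian equivalent of JDN 2348734 is 7 July 1718.
In the Coptic calendar that day is Epip 2, 1434 AM.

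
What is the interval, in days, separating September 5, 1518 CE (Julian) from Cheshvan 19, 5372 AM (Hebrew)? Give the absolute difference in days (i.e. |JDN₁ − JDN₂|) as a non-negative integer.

34009

First date → JDN 2275755; second date → JDN 2309764.
The interval is |2275755 − 2309764| = 34009 days.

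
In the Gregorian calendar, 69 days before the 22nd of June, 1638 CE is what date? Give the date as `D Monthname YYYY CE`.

14 April 1638 CE

The starting date is JDN 2319500; 2319500 − 69 = 2319431.
JDN 2319431 corresponds to 14 April 1638 CE.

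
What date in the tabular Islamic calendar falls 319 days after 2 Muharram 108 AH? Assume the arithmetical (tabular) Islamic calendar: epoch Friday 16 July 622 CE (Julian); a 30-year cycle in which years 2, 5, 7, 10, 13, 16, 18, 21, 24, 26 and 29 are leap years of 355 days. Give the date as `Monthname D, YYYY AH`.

Dhu al-Qa'dah 26, 108 AH

The starting date is JDN 1986358; 1986358 + 319 = 1986677.
JDN 1986677 corresponds to Dhu al-Qa'dah 26, 108 AH.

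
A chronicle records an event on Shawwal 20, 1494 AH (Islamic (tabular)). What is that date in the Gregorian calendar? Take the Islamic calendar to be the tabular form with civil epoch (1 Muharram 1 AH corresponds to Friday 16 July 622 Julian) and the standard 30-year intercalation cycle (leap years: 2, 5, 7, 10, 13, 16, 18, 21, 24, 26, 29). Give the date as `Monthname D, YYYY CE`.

November 13, 2071 CE

Both dates share Julian Day Number 2477794; in the Gregorian calendar that is 13 November 2071 CE.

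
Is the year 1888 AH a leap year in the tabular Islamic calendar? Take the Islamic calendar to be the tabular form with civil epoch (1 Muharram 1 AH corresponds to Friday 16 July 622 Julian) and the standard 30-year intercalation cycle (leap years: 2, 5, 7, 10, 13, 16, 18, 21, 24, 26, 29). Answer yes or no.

Year 1888 AH is year 28 of its 30-year cycle; leap positions are 2, 5, 7, 10, 13, 16, 18, 21, 24, 26, 29, so it is a common year (354 days).

no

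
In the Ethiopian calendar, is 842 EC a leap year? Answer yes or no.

842 mod 4 = 2; in the Ethiopian calendar a year is leap when year mod 4 = 3, so it is a common year.

no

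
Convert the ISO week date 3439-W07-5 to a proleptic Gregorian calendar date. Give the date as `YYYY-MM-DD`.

3439-02-15

ISO week 1 of 3439 is the week containing the first Thursday of 3439.
Week 7, day 5 (Friday) lands on 3439-02-15.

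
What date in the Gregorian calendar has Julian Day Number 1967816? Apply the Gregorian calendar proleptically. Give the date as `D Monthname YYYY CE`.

JDN 2451545 is 1 Jan 2000; 1967816 is −483729 days from there.

6 August 675 CE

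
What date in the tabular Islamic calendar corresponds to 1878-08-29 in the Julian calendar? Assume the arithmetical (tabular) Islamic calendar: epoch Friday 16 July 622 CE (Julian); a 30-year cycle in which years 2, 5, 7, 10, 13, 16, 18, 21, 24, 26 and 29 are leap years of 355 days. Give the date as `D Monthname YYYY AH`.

13 Ramadan 1295 AH

The source date corresponds to 10 September 1878 in the Gregorian calendar (JDN 2407238).
That day falls on 13 Ramadan 1295 AH in the tabular Islamic calendar.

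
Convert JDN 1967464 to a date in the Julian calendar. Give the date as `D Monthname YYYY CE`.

16 August 674 CE

JDN 1967464 is 19 August 674 in the proleptic Gregorian calendar.
In the Julian calendar that day is 16 August 674 CE.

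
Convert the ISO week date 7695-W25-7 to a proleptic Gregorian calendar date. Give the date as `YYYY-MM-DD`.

ISO week 1 of 7695 is the week containing the first Thursday of 7695.
Week 25, day 7 (Sunday) lands on 7695-06-26.

7695-06-26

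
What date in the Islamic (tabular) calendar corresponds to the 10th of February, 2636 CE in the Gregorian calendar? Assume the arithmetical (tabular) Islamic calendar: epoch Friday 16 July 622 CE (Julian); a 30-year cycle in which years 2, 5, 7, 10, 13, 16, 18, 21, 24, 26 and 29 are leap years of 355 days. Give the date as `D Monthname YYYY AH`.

11 Jumada al-Awwal 2076 AH

Julian Day Number of the source date = 2683879.
Converting JDN 2683879 to the tabular Islamic calendar gives 11 Jumada al-Awwal 2076 AH.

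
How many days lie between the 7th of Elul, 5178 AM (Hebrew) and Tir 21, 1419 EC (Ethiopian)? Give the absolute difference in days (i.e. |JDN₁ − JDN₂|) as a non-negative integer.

First date → JDN 2239203; second date → JDN 2242285.
The interval is |2239203 − 2242285| = 3082 days.

3082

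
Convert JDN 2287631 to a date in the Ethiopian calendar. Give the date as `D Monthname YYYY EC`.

16 Megabit 1543 EC

JDN 2287631 is 22 March 1551 in the proleptic Gregorian calendar.
In the Ethiopian calendar that day is 16 Megabit 1543 EC.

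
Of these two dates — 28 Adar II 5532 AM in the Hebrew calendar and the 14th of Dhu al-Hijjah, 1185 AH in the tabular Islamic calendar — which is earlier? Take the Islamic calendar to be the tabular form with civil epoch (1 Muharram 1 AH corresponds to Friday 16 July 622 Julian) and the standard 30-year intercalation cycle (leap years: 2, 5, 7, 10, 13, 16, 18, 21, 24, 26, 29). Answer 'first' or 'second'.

second

The two dates have Julian Day Numbers 2368362 and 2368348 respectively.
Since 2368348 < 2368362, the second date comes first.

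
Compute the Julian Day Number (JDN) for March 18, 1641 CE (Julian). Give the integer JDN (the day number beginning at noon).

2320510

In the Gregorian calendar the same day is 28 March 1641.
JDN 2400001 is 17 November 1858 CE (Gregorian), MJD 0; the target day is −79491 days from there, so JDN = 2320510.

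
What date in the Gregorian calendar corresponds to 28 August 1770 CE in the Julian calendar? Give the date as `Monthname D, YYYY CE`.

The Julian–Gregorian offset here is 11 days (Julian trailing).
28 August 1770 Julian + 11 days → 8 September 1770 Gregorian.

September 8, 1770 CE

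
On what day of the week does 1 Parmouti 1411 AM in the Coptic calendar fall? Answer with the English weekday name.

Wednesday

This is JDN 2340242 (6 April 1695 Gregorian).
2340242 ≡ 2 (mod 7); counting from Monday = 0 gives Wednesday.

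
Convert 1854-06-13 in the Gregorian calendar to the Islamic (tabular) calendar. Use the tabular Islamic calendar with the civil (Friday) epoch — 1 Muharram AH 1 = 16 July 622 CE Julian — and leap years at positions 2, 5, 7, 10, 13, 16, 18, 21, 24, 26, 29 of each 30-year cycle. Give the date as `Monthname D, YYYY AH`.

Ramadan 17, 1270 AH

Julian Day Number of the source date = 2398383.
Converting JDN 2398383 to the tabular Islamic calendar gives 17 Ramadan 1270 AH.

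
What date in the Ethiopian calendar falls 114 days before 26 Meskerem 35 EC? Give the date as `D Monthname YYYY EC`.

7 Sene 34 EC

JDN of 26 Meskerem 35 EC = 1736664.
1736664 − 114 = 1736550.
JDN 1736550 in the Ethiopian calendar is 7 Sene 34 EC.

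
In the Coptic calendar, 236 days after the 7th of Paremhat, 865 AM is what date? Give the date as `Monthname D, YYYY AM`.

The starting date is JDN 2140792; 2140792 + 236 = 2141028.
JDN 2141028 corresponds to Paopi 28, 866 AM.

Paopi 28, 866 AM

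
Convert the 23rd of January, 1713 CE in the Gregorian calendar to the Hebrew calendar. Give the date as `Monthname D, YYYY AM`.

Tevet 25, 5473 AM

Both dates share Julian Day Number 2346743; in the Hebrew calendar that is 25 Tevet 5473 AM.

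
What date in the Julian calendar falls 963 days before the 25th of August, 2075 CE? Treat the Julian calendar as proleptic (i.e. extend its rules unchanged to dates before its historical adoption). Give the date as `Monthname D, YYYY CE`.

January 4, 2073 CE

Counting 963 days back from JDN 2479188 reaches JDN 2478225, which is January 4, 2073 CE.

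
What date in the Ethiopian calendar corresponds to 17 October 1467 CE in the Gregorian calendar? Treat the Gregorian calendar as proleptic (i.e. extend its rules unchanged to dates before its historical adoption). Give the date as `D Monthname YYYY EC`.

Julian Day Number of the source date = 2257160.
Converting JDN 2257160 to the Ethiopian calendar gives 10 Tikimt 1460 EC.

10 Tikimt 1460 EC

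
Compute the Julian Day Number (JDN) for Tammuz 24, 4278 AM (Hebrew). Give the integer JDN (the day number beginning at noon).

1910457

In the proleptic Gregorian calendar the same day is 21 July 518.
JDN 2451545 is 1 January 2000 CE (Gregorian); the target day is −541088 days from there, so JDN = 1910457.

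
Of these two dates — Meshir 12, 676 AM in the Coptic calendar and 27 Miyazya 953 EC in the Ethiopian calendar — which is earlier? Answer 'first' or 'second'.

First date → JDN 2071735; second date → JDN 2072175.
JDN 2071735 < JDN 2072175, so the first date is earlier.

first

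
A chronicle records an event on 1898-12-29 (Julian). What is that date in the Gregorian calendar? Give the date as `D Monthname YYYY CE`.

10 January 1899 CE

For dates in this range the Gregorian date is 12 days ahead of the Julian.
29 December 1898 Julian + 12 days → 10 January 1899 Gregorian.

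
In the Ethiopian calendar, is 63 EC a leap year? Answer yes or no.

63 mod 4 = 3; in the Ethiopian calendar a year is leap when year mod 4 = 3, so it is a leap year.

yes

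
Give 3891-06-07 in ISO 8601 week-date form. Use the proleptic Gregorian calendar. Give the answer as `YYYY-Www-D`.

3891-W23-7

The weekday is Sunday (ISO weekday 7).
That Sunday belongs to ISO week 23 of ISO year 3891.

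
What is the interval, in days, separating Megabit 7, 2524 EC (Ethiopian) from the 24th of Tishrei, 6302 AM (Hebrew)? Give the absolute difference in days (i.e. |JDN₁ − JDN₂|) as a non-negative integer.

3497

First date → JDN 2645933; second date → JDN 2649430.
The interval is |2645933 − 2649430| = 3497 days.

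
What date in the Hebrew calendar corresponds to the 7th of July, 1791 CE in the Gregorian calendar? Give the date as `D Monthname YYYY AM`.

Julian Day Number of the source date = 2375397.
Converting JDN 2375397 to the Hebrew calendar gives 5 Tammuz 5551 AM.

5 Tammuz 5551 AM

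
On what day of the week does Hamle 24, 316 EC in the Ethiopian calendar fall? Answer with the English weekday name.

Equivalently 19 July 324 Gregorian, JDN 1839598.
1839598 ≡ 5 (mod 7); counting from Monday = 0 gives Saturday.

Saturday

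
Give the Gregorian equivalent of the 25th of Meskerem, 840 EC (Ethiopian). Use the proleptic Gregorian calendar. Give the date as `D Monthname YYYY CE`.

Both dates share Julian Day Number 2030690; in the Gregorian calendar that is 27 September 847 CE.

27 September 847 CE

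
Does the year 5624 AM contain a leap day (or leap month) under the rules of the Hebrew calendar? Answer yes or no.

Hebrew year 5624 is year 19 of its 19-year Metonic cycle; leap years are at positions 3, 6, 8, 11, 14, 17, 19, so it is a leap year (13 months).

yes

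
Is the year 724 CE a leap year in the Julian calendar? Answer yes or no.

724 mod 4 = 0, so it is a leap year in the Julian calendar.

yes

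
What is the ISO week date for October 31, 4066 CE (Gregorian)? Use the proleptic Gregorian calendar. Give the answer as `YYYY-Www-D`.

The weekday is Sunday (ISO weekday 7).
That Sunday belongs to ISO week 43 of ISO year 4066.

4066-W43-7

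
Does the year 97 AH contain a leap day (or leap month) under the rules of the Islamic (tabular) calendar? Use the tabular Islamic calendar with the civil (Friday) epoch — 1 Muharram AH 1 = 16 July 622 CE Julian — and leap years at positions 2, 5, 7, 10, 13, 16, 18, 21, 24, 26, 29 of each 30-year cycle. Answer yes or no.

Year 97 AH is year 7 of its 30-year cycle; leap positions are 2, 5, 7, 10, 13, 16, 18, 21, 24, 26, 29, so it is a leap year (355 days).

yes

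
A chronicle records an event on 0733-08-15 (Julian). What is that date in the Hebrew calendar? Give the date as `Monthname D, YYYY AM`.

The source date corresponds to 19 August 733 in the proleptic Gregorian calendar (JDN 1989013).
That day falls on 30 Av 4493 AM in the Hebrew calendar.

Av 30, 4493 AM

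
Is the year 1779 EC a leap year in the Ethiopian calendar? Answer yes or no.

yes

1779 mod 4 = 3; in the Ethiopian calendar a year is leap when year mod 4 = 3, so it is a leap year.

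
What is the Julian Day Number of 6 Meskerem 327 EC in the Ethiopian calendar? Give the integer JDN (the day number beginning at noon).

1843297

Equivalently 4 September 334 (proleptic Gregorian).
JDN 2400001 is 17 November 1858 CE (Gregorian), MJD 0; the target day is −556704 days from there, so JDN = 1843297.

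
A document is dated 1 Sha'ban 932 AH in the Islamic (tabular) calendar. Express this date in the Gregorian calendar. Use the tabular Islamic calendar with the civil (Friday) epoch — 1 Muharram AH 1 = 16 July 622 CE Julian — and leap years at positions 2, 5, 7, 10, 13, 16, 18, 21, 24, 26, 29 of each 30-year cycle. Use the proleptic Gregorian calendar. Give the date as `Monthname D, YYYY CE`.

May 23, 1526 CE

Julian Day Number of the source date = 2278562.
Converting JDN 2278562 to the Gregorian calendar gives 23 May 1526 CE.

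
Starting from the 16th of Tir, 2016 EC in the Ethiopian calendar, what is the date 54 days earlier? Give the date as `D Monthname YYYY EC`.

22 Hidar 2016 EC

Counting 54 days back from JDN 2460335 reaches JDN 2460281, which is 22 Hidar 2016 EC.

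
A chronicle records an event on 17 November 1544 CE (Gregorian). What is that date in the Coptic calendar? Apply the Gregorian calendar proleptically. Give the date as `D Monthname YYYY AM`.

Both dates share Julian Day Number 2285315; in the Coptic calendar that is 11 Hathor 1261 AM.

11 Hathor 1261 AM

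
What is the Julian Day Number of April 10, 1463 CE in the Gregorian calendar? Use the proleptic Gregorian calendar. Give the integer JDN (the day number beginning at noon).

2255509

JDN 2451545 is 1 January 2000 CE (Gregorian); the target day is −196036 days from there, so JDN = 2255509.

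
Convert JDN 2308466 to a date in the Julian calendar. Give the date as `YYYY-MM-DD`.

1608-03-27

The Gregorian equivalent of JDN 2308466 is 6 April 1608.
In the Julian calendar that day is 1608-03-27.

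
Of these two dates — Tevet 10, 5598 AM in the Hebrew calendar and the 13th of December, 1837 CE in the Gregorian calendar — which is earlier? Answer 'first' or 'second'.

second

First date → JDN 2392382; second date → JDN 2392357.
JDN 2392357 < JDN 2392382, so the second date is earlier.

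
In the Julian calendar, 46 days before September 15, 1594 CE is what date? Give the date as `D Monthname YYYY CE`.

31 July 1594 CE

JDN of September 15, 1594 CE = 2303524.
2303524 − 46 = 2303478.
JDN 2303478 in the Julian calendar is 31 July 1594 CE.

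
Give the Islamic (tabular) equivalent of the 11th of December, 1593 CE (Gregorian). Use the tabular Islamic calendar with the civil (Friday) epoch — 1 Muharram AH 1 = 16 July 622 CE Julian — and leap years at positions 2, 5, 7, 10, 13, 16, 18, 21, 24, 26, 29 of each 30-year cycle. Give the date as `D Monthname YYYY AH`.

Julian Day Number of the source date = 2303236.
Converting JDN 2303236 to the tabular Islamic calendar gives 17 Rabi' al-Awwal 1002 AH.

17 Rabi' al-Awwal 1002 AH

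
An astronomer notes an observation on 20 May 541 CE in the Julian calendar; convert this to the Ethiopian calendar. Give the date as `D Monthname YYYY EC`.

Both dates share Julian Day Number 1918798; in the Ethiopian calendar that is 25 Ginbot 533 EC.

25 Ginbot 533 EC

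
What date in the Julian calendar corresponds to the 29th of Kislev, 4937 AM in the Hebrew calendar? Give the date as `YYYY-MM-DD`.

Julian Day Number of the source date = 2150929.
Converting JDN 2150929 to the Julian calendar gives 3 December 1176 CE.

1176-12-03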